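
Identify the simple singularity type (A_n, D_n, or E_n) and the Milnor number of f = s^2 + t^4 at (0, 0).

Type A3, Milnor number mu = 3.

The Hessian of f at 0 has rank 1. Corank 1: A-series; mu = 3 gives A_3.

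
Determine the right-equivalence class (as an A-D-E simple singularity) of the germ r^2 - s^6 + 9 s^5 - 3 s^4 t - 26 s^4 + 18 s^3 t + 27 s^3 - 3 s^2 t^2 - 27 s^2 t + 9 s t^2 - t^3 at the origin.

The Hessian of f at 0 has rank 1. Corank 2; j^3 = (3*s - t)^3 is a perfect cube, so E-series; the 4-jet and mu = 6 give E_6.

E_{6}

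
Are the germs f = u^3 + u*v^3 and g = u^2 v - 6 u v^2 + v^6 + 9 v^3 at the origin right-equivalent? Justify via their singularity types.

The Hessian of f at 0 is [[0, 0], [0, 0]] with rank 0, so corank 2. A Groebner basis of the Jacobian ideal J(f) in C{u,v} is {u^3, u*v^2, 3*u^2 + v^3}; counting standard monomials gives mu = 7. Corank 2; j^3 = u^3 is a perfect cube, so E-series; the 4-jet and mu = 7 give E_7. The Hessian of g at 0 is [[0, 0], [0, 0]] with rank 0, so corank 2. A Groebner basis of the Jacobian ideal J(g) in C{u,v} is {u^2/6 + v^5 - 3*v^2/2, u^3 - 27*v^3, u*v - 3*v^2}; counting standard monomials gives mu = 7. Corank 2; j^3 = v*(u - 3*v)^2 has shape L^2 M (L != M), so D-series; mu = 7 gives D_7. f is E_7 but g is D_7, hence not right-equivalent.

No.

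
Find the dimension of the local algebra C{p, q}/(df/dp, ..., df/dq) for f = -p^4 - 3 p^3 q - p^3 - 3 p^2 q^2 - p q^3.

The Hessian of f at 0 is [[0, 0], [0, 0]] with rank 0, so corank 2. A Groebner basis of the Jacobian ideal J(f) in C{p,q} is {3*p^2 + q^4 + q^3, p^3, p^2*q - p^2 - q^3/3, 2*p^2 + p*q^2 + 2*q^3/3}; counting standard monomials gives mu = 7. Corank 2; j^3 = -p^3 is a perfect cube, so E-series; the 4-jet and mu = 7 give E_7.

7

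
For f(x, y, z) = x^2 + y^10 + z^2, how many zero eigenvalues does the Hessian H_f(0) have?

1

The Hessian at 0 is [[2, 0, 0], [0, 0, 0], [0, 0, 2]] of rank 2; hence corank 1.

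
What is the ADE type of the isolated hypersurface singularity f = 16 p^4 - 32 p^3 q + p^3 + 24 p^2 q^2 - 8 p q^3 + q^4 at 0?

E6

The Hessian of f at 0 has rank 0. Corank 2; j^3 = p^3 is a perfect cube, so E-series; the 4-jet and mu = 6 give E_6.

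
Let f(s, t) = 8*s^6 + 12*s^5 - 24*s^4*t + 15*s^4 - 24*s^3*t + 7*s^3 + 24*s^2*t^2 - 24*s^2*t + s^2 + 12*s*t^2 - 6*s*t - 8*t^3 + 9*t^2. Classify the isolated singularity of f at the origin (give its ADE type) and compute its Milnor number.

Type A_2, Milnor number mu = 2.

The Hessian of f at 0 has rank 1. Corank 1: A-series; mu = 2 gives A_2.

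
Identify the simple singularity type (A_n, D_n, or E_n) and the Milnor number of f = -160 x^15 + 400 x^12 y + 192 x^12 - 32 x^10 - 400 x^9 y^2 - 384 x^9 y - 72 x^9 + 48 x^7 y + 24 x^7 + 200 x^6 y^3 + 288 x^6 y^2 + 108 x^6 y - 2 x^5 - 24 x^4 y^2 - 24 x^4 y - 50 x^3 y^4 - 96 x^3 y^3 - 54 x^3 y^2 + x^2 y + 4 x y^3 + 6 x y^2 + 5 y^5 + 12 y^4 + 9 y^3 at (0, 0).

Type D6, Milnor number mu = 6.

The Hessian of f at 0 has rank 0. Corank 2; j^3 = y*(x + 3*y)^2 has shape L^2 M (L != M), so D-series; mu = 6 gives D_6.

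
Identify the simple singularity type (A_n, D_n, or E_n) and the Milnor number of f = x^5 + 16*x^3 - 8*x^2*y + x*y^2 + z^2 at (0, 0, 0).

The Hessian of f at 0 has rank 1. Corank 2; j^3 = x*(4*x - y)^2 has shape L^2 M (L != M), so D-series; mu = 6 gives D_6.

Type D6, Milnor number mu = 6.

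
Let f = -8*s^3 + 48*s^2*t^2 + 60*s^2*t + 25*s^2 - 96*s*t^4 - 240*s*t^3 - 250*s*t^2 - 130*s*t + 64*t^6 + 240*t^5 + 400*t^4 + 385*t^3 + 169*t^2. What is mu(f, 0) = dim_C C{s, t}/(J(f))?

2

The Hessian of f at 0 is [[50, -130], [-130, 338]] with rank 1, so corank 1. A Groebner basis of the Jacobian ideal J(f) in C{s,t} is {t^2, s - 13*t/5}; counting standard monomials gives mu = 2. Corank 1: A-series; mu = 2 gives A_2.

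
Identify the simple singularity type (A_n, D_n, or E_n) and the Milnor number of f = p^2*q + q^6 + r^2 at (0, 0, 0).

The Hessian of f at 0 is [[0, 0, 0], [0, 0, 0], [0, 0, 2]] with rank 1, so corank 2. A Groebner basis of the Jacobian ideal J(f) in C{p,q,r} is {p^2/6 + q^5, p^3, p*q, r}; counting standard monomials gives mu = 7. Corank 2; j^3 = p^2*q has shape L^2 M (L != M), so D-series; mu = 7 gives D_7.

Type D7, Milnor number mu = 7.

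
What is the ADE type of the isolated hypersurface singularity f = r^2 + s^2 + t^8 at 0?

A_7

The Hessian of f at 0 has rank 2. Corank 1: A-series; mu = 7 gives A_7.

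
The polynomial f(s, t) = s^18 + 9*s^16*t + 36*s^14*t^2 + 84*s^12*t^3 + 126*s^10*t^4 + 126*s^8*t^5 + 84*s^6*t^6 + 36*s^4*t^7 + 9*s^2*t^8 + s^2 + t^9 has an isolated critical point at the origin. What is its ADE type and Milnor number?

The Hessian of f at 0 is [[2, 0], [0, 0]] with rank 1, so corank 1. A Groebner basis of the Jacobian ideal J(f) in C{s,t} is {t^8, s}; counting standard monomials gives mu = 8. Corank 1: A-series; mu = 8 gives A_8.

Type A8, Milnor number mu = 8.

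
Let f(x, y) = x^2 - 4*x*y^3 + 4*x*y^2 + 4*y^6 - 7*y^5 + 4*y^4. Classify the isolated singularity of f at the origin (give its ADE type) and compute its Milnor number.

Type A_{4}, Milnor number mu = 4.

The Hessian of f at 0 is [[2, 0], [0, 0]] with rank 1, so corank 1. A Groebner basis of the Jacobian ideal J(f) in C{x,y} is {-x/2 + y^3 - y^2, x^2, x*y + x + 2*y^2}; counting standard monomials gives mu = 4. Corank 1: A-series; mu = 4 gives A_4.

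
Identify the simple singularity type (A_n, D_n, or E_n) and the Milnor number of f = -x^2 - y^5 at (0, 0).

The Hessian of f at 0 has rank 1. Corank 1: A-series; mu = 4 gives A_4.

Type A_4, Milnor number mu = 4.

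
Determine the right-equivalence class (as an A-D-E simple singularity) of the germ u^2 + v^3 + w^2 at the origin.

The Hessian of f at 0 is [[2, 0, 0], [0, 0, 0], [0, 0, 2]] with rank 2, so corank 1. A Groebner basis of the Jacobian ideal J(f) in C{u,v,w} is {v^2, u, w}; counting standard monomials gives mu = 2. Corank 1: A-series; mu = 2 gives A_2.

A2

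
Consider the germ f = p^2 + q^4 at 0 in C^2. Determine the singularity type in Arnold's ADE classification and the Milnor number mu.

Type A3, Milnor number mu = 3.

The Hessian of f at 0 is [[2, 0], [0, 0]] with rank 1, so corank 1. A Groebner basis of the Jacobian ideal J(f) in C{p,q} is {q^3, p}; counting standard monomials gives mu = 3. Corank 1: A-series; mu = 3 gives A_3.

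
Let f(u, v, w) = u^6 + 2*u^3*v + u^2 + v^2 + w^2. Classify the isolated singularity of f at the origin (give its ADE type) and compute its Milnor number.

Type A1, Milnor number mu = 1.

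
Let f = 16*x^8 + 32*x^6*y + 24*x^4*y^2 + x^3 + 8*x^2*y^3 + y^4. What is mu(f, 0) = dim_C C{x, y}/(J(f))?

6

The Hessian of f at 0 is [[0, 0], [0, 0]] with rank 0, so corank 2. A Groebner basis of the Jacobian ideal J(f) in C{x,y} is {y^3, x^2}; counting standard monomials gives mu = 6. Corank 2; j^3 = x^3 is a perfect cube, so E-series; the 4-jet and mu = 6 give E_6.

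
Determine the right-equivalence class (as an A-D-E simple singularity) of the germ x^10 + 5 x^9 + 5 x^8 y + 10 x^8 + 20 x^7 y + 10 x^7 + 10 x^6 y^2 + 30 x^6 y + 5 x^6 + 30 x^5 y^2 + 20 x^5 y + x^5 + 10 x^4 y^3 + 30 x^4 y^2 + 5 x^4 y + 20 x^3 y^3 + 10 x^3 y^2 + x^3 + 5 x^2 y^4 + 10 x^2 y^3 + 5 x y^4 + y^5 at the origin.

E_8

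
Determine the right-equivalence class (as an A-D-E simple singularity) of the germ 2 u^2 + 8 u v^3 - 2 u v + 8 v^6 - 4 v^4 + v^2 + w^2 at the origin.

A1

The Hessian of f at 0 is [[4, -2, 0], [-2, 2, 0], [0, 0, 2]] with rank 3, so corank 0. A Groebner basis of the Jacobian ideal J(f) in C{u,v,w} is {u, v, w}; counting standard monomials gives mu = 1. Corank 0: nondegenerate Morse point, so A_1.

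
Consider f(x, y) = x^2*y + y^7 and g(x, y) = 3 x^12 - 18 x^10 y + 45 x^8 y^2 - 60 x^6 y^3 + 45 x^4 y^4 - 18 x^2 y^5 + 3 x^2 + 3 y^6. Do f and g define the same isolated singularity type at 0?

The Hessian of f at 0 has rank 0. Corank 2; j^3 = x^2*y has shape L^2 M (L != M), so D-series; mu = 8 gives D_8. The Hessian of g at 0 has rank 1. Corank 1: A-series; mu = 5 gives A_5. f is D_8 but g is A_5, hence not right-equivalent.

No.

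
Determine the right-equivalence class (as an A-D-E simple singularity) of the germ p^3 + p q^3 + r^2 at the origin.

E_{7}

The Hessian of f at 0 has rank 1. Corank 2; j^3 = p^3 is a perfect cube, so E-series; the 4-jet and mu = 7 give E_7.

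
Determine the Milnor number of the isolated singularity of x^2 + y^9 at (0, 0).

8

The Hessian of f at 0 is [[2, 0], [0, 0]] with rank 1, so corank 1. A Groebner basis of the Jacobian ideal J(f) in C{x,y} is {y^8, x}; counting standard monomials gives mu = 8. Corank 1: A-series; mu = 8 gives A_8.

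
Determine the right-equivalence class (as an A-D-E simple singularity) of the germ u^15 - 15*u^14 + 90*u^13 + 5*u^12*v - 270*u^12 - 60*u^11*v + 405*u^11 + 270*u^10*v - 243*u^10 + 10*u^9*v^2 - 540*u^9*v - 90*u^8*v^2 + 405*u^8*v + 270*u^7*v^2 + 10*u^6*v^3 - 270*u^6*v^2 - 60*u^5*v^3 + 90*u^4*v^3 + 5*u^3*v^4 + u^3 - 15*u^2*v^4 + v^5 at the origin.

The Hessian of f at 0 is [[0, 0], [0, 0]] with rank 0, so corank 2. A Groebner basis of the Jacobian ideal J(f) in C{u,v} is {v^4, u^2}; counting standard monomials gives mu = 8. Corank 2; j^3 = u^3 is a perfect cube, so E-series; the 5-jet and mu = 8 give E_8.

E8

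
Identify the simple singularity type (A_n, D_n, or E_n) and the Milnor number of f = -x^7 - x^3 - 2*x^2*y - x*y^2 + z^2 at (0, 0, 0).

Type D8, Milnor number mu = 8.

The Hessian of f at 0 has rank 1. Corank 2; j^3 = -x*(x + y)^2 has shape L^2 M (L != M), so D-series; mu = 8 gives D_8.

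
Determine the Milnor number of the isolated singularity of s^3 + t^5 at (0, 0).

8

The Hessian of f at 0 has rank 0. Corank 2; j^3 = s^3 is a perfect cube, so E-series; the 5-jet and mu = 8 give E_8.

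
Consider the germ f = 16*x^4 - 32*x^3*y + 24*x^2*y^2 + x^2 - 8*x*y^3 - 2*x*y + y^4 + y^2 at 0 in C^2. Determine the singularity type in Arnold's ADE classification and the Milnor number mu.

Type A_3, Milnor number mu = 3.

The Hessian of f at 0 has rank 1. Corank 1: A-series; mu = 3 gives A_3.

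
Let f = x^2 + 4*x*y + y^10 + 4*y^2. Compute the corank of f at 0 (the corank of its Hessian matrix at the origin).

1

Hessian at 0 has rank 1.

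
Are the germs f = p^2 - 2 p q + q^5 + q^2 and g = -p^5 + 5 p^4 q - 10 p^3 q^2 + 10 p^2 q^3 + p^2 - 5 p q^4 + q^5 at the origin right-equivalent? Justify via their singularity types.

Yes.

The Hessian of f at 0 has rank 1. Corank 1: A-series; mu = 4 gives A_4. The Hessian of g at 0 has rank 1. Corank 1: A-series; mu = 4 gives A_4. Both have type A_4, hence right-equivalent.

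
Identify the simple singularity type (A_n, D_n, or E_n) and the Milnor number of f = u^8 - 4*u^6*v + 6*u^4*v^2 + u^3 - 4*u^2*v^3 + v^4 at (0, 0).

The Hessian of f at 0 has rank 0. Corank 2; j^3 = u^3 is a perfect cube, so E-series; the 4-jet and mu = 6 give E_6.

Type E_6, Milnor number mu = 6.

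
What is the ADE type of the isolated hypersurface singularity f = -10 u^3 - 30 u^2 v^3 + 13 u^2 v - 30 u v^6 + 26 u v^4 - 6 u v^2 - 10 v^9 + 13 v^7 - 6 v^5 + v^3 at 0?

D_{4}

The Hessian of f at 0 has rank 0. Corank 2; j^3 = -(2*u - v)*(5*u^2 - 4*u*v + v^2) splits into three distinct lines over C (the quadratic factor has nonzero discriminant), so D_4.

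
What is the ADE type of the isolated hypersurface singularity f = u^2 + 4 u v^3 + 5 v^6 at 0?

A_5

The Hessian of f at 0 is [[2, 0], [0, 0]] with rank 1, so corank 1. A Groebner basis of the Jacobian ideal J(f) in C{u,v} is {u*v^2, u/2 + v^3, u^2}; counting standard monomials gives mu = 5. Corank 1: A-series; mu = 5 gives A_5.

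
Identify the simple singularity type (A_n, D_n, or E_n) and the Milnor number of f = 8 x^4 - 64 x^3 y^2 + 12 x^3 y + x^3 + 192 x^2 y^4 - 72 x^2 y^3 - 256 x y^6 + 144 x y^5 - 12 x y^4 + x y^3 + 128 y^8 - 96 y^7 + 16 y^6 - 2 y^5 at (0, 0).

The Hessian of f at 0 has rank 0. Corank 2; j^3 = x^3 is a perfect cube, so E-series; the 4-jet and mu = 7 give E_7.

Type E_7, Milnor number mu = 7.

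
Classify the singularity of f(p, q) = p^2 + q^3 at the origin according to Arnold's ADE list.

The Hessian of f at 0 has rank 1. Corank 1: A-series; mu = 2 gives A_2.

A_{2}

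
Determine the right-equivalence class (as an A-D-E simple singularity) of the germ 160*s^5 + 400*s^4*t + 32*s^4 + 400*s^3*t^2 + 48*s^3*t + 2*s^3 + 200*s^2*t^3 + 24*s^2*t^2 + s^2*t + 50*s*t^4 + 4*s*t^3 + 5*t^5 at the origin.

D_{6}

The Hessian of f at 0 is [[0, 0], [0, 0]] with rank 0, so corank 2. A Groebner basis of the Jacobian ideal J(f) in C{s,t} is {s^3, s^2*t, -2*s^2 + s*t^2, 13*s^2 + s*t/2 + t^3}; counting standard monomials gives mu = 6. Corank 2; j^3 = s^2*(2*s + t) has shape L^2 M (L != M), so D-series; mu = 6 gives D_6.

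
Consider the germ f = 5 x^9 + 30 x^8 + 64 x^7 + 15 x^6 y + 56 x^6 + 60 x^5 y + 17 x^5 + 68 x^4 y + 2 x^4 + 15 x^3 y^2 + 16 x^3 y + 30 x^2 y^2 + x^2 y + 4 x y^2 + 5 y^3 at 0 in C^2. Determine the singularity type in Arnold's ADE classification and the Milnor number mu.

The Hessian of f at 0 is [[0, 0], [0, 0]] with rank 0, so corank 2. A Groebner basis of the Jacobian ideal J(f) in C{x,y} is {y^3, x^2 - y^2, x*y + 2*y^2}; counting standard monomials gives mu = 4. Corank 2; j^3 = y*(x^2 + 4*x*y + 5*y^2) splits into three distinct lines over C (the quadratic factor has nonzero discriminant), so D_4.

Type D4, Milnor number mu = 4.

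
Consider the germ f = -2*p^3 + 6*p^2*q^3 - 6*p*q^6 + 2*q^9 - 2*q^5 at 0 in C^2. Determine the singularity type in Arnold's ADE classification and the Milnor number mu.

The Hessian of f at 0 has rank 0. Corank 2; j^3 = -2*p^3 is a perfect cube, so E-series; the 5-jet and mu = 8 give E_8.

Type E_{8}, Milnor number mu = 8.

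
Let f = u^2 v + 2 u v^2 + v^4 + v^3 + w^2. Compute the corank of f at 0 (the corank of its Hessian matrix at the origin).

2

The Hessian at 0 is [[0, 0, 0], [0, 0, 0], [0, 0, 2]] of rank 1; hence corank 2.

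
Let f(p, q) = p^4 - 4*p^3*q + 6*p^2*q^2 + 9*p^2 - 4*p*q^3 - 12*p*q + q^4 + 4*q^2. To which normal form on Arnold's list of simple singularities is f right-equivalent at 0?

The Hessian of f at 0 is [[18, -12], [-12, 8]] with rank 1, so corank 1. A Groebner basis of the Jacobian ideal J(f) in C{p,q} is {q^3, p - 2*q/3}; counting standard monomials gives mu = 3. Corank 1: A-series; mu = 3 gives A_3.

A_3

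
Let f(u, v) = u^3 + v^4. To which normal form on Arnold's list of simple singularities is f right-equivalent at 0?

E_6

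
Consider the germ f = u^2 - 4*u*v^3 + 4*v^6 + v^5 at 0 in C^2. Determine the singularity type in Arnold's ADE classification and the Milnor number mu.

Type A_{4}, Milnor number mu = 4.

The Hessian of f at 0 has rank 1. Corank 1: A-series; mu = 4 gives A_4.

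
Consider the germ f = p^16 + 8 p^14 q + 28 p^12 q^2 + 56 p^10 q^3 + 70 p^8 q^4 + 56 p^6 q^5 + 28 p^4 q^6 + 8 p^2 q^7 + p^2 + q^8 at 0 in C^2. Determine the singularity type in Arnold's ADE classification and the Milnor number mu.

Type A_7, Milnor number mu = 7.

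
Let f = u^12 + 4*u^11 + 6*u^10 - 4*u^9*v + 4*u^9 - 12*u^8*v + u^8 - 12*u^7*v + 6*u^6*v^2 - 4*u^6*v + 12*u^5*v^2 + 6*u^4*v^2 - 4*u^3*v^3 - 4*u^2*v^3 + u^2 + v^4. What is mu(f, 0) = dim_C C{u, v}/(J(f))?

3

The Hessian of f at 0 has rank 1. Corank 1: A-series; mu = 3 gives A_3.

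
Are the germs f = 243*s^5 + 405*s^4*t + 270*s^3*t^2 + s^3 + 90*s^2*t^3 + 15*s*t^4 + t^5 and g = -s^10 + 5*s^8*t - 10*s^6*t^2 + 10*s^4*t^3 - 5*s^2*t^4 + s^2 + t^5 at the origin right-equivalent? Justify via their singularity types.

The Hessian of f at 0 has rank 0. Corank 2; j^3 = s^3 is a perfect cube, so E-series; the 5-jet and mu = 8 give E_8. The Hessian of g at 0 has rank 1. Corank 1: A-series; mu = 4 gives A_4. f is E_8 but g is A_4, hence not right-equivalent.

No.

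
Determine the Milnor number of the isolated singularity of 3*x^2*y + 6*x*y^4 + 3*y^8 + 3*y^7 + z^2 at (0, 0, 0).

9

The Hessian of f at 0 has rank 1. Corank 2; j^3 = 3*x^2*y has shape L^2 M (L != M), so D-series; mu = 9 gives D_9.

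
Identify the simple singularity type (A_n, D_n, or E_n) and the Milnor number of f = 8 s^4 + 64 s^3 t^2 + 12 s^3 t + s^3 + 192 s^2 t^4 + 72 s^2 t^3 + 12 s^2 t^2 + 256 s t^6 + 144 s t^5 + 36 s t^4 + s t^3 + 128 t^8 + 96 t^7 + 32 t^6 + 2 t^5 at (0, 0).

The Hessian of f at 0 has rank 0. Corank 2; j^3 = s^3 is a perfect cube, so E-series; the 4-jet and mu = 7 give E_7.

Type E_7, Milnor number mu = 7.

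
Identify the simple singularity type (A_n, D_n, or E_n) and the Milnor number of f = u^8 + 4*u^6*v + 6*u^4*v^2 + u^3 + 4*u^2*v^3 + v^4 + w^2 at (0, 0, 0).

The Hessian of f at 0 has rank 1. Corank 2; j^3 = u^3 is a perfect cube, so E-series; the 4-jet and mu = 6 give E_6.

Type E_{6}, Milnor number mu = 6.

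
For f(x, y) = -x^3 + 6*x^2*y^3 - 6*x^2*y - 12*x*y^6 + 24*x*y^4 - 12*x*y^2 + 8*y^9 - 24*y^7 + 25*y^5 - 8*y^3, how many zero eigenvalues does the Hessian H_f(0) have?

Hessian at 0 has rank 0.

2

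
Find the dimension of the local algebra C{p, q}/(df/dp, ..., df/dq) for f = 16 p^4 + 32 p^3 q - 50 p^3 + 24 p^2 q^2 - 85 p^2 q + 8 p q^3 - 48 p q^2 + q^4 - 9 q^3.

5

The Hessian of f at 0 is [[0, 0], [0, 0]] with rank 0, so corank 2. A Groebner basis of the Jacobian ideal J(f) in C{p,q} is {p*q^2 - 375*p*q/8 - 225*q^2/8, 625*p*q/8 + q^3 + 375*q^2/8, p^2 + 11*p*q/10 + 3*q^2/10}; counting standard monomials gives mu = 5. Corank 2; j^3 = -(2*p + q)*(5*p + 3*q)^2 has shape L^2 M (L != M), so D-series; mu = 5 gives D_5.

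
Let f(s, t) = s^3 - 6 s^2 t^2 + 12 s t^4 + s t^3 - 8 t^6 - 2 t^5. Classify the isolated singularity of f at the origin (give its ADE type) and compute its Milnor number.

Type E_{7}, Milnor number mu = 7.

The Hessian of f at 0 has rank 0. Corank 2; j^3 = s^3 is a perfect cube, so E-series; the 4-jet and mu = 7 give E_7.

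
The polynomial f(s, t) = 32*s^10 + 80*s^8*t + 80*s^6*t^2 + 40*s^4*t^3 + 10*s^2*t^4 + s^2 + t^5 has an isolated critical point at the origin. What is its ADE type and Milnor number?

The Hessian of f at 0 has rank 1. Corank 1: A-series; mu = 4 gives A_4.

Type A_{4}, Milnor number mu = 4.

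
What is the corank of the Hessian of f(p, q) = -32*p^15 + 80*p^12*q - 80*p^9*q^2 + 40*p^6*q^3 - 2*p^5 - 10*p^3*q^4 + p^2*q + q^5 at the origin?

Hessian at 0 has rank 0.

2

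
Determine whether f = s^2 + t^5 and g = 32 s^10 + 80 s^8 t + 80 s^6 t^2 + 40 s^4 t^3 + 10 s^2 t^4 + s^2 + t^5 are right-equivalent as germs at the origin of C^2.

Yes.

The Hessian of f at 0 has rank 1. Corank 1: A-series; mu = 4 gives A_4. The Hessian of g at 0 has rank 1. Corank 1: A-series; mu = 4 gives A_4. Both have type A_4, hence right-equivalent.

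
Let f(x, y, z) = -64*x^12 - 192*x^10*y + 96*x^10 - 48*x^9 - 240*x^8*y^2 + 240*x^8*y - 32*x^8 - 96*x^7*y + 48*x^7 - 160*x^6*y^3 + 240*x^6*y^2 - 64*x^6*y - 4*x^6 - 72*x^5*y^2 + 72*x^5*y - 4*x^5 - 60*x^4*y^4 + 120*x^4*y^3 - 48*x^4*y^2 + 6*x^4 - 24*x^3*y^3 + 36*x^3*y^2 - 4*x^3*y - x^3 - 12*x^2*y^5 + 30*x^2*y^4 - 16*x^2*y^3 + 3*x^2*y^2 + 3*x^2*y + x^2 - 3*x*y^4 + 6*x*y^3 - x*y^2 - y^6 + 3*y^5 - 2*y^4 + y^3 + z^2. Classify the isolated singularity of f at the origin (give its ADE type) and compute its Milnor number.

The Hessian of f at 0 is [[2, 0, 0], [0, 0, 0], [0, 0, 2]] with rank 2, so corank 1. A Groebner basis of the Jacobian ideal J(f) in C{x,y,z} is {y^2, x, z}; counting standard monomials gives mu = 2. Corank 1: A-series; mu = 2 gives A_2.

Type A_2, Milnor number mu = 2.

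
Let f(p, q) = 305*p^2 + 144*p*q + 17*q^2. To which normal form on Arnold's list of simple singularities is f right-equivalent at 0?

A_1

The Hessian of f at 0 is [[610, 144], [144, 34]] with rank 2, so corank 0. A Groebner basis of the Jacobian ideal J(f) in C{p,q} is {p, q}; counting standard monomials gives mu = 1. Corank 0: nondegenerate Morse point, so A_1.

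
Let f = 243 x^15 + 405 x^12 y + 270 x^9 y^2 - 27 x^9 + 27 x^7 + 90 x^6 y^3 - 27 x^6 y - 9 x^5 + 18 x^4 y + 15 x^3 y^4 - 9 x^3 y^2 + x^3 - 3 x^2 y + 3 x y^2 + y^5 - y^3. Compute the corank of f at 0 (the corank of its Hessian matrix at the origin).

The Hessian at 0 is [[0, 0], [0, 0]] of rank 0; hence corank 2.

2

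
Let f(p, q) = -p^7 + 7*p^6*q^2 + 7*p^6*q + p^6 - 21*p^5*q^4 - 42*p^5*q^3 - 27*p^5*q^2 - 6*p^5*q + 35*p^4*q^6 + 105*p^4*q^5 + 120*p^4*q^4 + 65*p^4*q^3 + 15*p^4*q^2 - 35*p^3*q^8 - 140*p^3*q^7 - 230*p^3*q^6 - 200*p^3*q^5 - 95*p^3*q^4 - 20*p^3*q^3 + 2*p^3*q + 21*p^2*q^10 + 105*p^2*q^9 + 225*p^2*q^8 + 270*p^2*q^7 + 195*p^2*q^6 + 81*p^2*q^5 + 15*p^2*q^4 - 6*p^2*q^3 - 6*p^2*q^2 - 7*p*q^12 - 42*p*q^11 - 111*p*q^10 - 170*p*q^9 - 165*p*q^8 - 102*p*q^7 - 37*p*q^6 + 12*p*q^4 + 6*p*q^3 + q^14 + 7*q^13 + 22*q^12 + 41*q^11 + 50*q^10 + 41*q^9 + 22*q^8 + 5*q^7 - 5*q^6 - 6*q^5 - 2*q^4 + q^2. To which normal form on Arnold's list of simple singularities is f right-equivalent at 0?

A_{6}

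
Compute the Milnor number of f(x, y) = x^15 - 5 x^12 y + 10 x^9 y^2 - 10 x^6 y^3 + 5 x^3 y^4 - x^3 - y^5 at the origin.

The Hessian of f at 0 is [[0, 0], [0, 0]] with rank 0, so corank 2. A Groebner basis of the Jacobian ideal J(f) in C{x,y} is {y^4, x^2}; counting standard monomials gives mu = 8. Corank 2; j^3 = -x^3 is a perfect cube, so E-series; the 5-jet and mu = 8 give E_8.

8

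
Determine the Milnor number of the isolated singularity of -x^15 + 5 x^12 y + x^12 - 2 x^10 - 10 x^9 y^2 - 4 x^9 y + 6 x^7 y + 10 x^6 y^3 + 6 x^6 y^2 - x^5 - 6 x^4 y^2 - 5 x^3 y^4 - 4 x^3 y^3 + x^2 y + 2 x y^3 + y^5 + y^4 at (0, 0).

The Hessian of f at 0 is [[0, 0], [0, 0]] with rank 0, so corank 2. A Groebner basis of the Jacobian ideal J(f) in C{x,y} is {x*y^2, x*y + y^3, x^2 - 4*x*y}; counting standard monomials gives mu = 5. Corank 2; j^3 = x^2*y has shape L^2 M (L != M), so D-series; mu = 5 gives D_5.

5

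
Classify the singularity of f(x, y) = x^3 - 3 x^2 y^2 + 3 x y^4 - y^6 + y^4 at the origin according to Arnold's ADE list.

The Hessian of f at 0 has rank 0. Corank 2; j^3 = x^3 is a perfect cube, so E-series; the 4-jet and mu = 6 give E_6.

E6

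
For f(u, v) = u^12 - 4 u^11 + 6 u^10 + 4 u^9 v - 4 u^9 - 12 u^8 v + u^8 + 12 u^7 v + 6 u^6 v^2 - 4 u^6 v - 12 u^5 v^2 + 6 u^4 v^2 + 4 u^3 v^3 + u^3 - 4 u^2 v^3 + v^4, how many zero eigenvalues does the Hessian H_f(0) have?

The Hessian at 0 is [[0, 0], [0, 0]] of rank 0; hence corank 2.

2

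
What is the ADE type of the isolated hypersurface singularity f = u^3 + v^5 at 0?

The Hessian of f at 0 is [[0, 0], [0, 0]] with rank 0, so corank 2. A Groebner basis of the Jacobian ideal J(f) in C{u,v} is {v^4, u^2}; counting standard monomials gives mu = 8. Corank 2; j^3 = u^3 is a perfect cube, so E-series; the 5-jet and mu = 8 give E_8.

E8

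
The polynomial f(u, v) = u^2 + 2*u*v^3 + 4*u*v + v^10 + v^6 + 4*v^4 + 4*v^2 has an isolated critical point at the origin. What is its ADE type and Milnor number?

The Hessian of f at 0 is [[2, 4], [4, 8]] with rank 1, so corank 1. A Groebner basis of the Jacobian ideal J(f) in C{u,v} is {u^3 + 6*u^2*v + 12*u*v^2 - 8*u - 16*v, u + v^3 + 2*v}; counting standard monomials gives mu = 9. Corank 1: A-series; mu = 9 gives A_9.

Type A_9, Milnor number mu = 9.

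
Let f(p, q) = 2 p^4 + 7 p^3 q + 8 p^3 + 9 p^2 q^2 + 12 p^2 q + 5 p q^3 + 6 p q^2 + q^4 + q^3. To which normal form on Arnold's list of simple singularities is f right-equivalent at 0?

The Hessian of f at 0 is [[0, 0], [0, 0]] with rank 0, so corank 2. A Groebner basis of the Jacobian ideal J(f) in C{p,q} is {768*p^2 + 768*p*q + q^4 + 8*q^3 + 192*q^2, p^3 + 36*p^2 + 36*p*q + q^3/2 + 9*q^2, p^2*q - 40*p^2 - 40*p*q - 2*q^3/3 - 10*q^2, 32*p^2 + p*q^2 + 32*p*q + 5*q^3/6 + 8*q^2}; counting standard monomials gives mu = 7. Corank 2; j^3 = (2*p + q)^3 is a perfect cube, so E-series; the 4-jet and mu = 7 give E_7.

E_7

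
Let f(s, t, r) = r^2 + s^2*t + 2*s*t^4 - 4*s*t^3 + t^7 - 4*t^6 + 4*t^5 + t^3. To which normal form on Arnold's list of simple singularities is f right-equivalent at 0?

The Hessian of f at 0 is [[0, 0, 0], [0, 0, 0], [0, 0, 2]] with rank 1, so corank 2. A Groebner basis of the Jacobian ideal J(f) in C{s,t,r} is {t^3, s^2 + 3*t^2, s*t, r}; counting standard monomials gives mu = 4. Corank 2; j^3 = t*(s^2 + t^2) splits into three distinct lines over C (the quadratic factor has nonzero discriminant), so D_4.

D4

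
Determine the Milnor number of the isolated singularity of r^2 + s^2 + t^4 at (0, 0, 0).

The Hessian of f at 0 is [[2, 0, 0], [0, 0, 0], [0, 0, 2]] with rank 2, so corank 1. A Groebner basis of the Jacobian ideal J(f) in C{s,t,r} is {t^3, s, r}; counting standard monomials gives mu = 3. Corank 1: A-series; mu = 3 gives A_3.

3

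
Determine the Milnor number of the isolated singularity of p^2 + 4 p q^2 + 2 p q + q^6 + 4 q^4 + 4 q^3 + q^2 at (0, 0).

5

The Hessian of f at 0 is [[2, 2], [2, 2]] with rank 1, so corank 1. A Groebner basis of the Jacobian ideal J(f) in C{p,q} is {p^3 + 3*p^2/2 + 5*p*q/2 - p/2 - q/2, p^2*q - p^2 - 3*p*q/2 + p/4 + q/4, p/2 + q^2 + q/2}; counting standard monomials gives mu = 5. Corank 1: A-series; mu = 5 gives A_5.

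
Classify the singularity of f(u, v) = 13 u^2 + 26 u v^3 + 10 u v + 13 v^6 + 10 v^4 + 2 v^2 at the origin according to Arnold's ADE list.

The Hessian of f at 0 is [[26, 10], [10, 4]] with rank 2, so corank 0. A Groebner basis of the Jacobian ideal J(f) in C{u,v} is {u, v}; counting standard monomials gives mu = 1. Corank 0: nondegenerate Morse point, so A_1.

A1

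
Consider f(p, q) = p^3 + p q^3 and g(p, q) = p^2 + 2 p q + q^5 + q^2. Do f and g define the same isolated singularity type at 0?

No.

The Hessian of f at 0 has rank 0. Corank 2; j^3 = p^3 is a perfect cube, so E-series; the 4-jet and mu = 7 give E_7. The Hessian of g at 0 has rank 1. Corank 1: A-series; mu = 4 gives A_4. f is E_7 but g is A_4, hence not right-equivalent.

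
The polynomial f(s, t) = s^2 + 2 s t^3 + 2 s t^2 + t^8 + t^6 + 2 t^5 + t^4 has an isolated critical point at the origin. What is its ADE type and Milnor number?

The Hessian of f at 0 has rank 1. Corank 1: A-series; mu = 7 gives A_7.

Type A7, Milnor number mu = 7.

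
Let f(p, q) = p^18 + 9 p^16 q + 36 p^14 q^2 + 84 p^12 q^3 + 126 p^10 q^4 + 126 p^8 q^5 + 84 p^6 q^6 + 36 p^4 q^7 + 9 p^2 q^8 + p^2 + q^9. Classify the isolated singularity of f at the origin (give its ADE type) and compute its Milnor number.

Type A_{8}, Milnor number mu = 8.

The Hessian of f at 0 has rank 1. Corank 1: A-series; mu = 8 gives A_8.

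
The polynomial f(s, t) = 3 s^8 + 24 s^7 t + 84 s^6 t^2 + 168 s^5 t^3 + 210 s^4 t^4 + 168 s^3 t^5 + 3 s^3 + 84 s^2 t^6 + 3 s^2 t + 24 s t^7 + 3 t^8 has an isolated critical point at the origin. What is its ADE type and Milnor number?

Type D_{9}, Milnor number mu = 9.

The Hessian of f at 0 has rank 0. Corank 2; j^3 = 3*s^2*(s + t) has shape L^2 M (L != M), so D-series; mu = 9 gives D_9.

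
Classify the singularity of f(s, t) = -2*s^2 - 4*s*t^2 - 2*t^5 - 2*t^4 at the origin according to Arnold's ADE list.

A_{4}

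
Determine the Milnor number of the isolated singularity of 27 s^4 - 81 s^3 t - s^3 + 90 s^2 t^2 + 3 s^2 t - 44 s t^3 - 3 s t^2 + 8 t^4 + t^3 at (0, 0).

7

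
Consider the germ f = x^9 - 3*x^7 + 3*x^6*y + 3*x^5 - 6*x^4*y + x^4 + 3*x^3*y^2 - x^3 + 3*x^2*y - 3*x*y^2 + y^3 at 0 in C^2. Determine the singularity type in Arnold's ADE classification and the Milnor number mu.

Type E_6, Milnor number mu = 6.

The Hessian of f at 0 has rank 0. Corank 2; j^3 = -(x - y)^3 is a perfect cube, so E-series; the 4-jet and mu = 6 give E_6.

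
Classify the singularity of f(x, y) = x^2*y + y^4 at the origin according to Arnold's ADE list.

D_{5}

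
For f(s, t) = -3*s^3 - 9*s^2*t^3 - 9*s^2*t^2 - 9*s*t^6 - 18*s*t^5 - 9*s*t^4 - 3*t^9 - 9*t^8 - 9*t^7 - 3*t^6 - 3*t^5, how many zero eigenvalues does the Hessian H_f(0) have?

2

Hessian at 0 has rank 0.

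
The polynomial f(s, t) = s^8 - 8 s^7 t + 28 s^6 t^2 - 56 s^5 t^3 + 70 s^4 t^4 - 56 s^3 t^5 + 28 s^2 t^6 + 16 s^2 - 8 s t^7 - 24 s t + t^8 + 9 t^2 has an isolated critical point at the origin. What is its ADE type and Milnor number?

Type A_7, Milnor number mu = 7.

The Hessian of f at 0 is [[32, -24], [-24, 18]] with rank 1, so corank 1. A Groebner basis of the Jacobian ideal J(f) in C{s,t} is {t^7, s - 3*t/4}; counting standard monomials gives mu = 7. Corank 1: A-series; mu = 7 gives A_7.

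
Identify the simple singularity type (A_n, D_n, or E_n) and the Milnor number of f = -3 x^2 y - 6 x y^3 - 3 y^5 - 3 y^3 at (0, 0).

Type D4, Milnor number mu = 4.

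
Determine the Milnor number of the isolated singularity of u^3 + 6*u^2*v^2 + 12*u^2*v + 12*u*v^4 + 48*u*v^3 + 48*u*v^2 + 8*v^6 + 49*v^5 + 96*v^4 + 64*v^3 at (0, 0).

The Hessian of f at 0 has rank 0. Corank 2; j^3 = (u + 4*v)^3 is a perfect cube, so E-series; the 5-jet and mu = 8 give E_8.

8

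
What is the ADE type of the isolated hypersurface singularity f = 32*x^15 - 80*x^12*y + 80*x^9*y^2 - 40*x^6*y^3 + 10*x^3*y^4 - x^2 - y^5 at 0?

A4

The Hessian of f at 0 has rank 1. Corank 1: A-series; mu = 4 gives A_4.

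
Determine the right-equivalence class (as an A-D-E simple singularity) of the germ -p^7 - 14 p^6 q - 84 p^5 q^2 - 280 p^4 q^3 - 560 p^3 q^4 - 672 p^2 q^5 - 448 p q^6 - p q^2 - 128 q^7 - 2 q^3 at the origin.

D_8

The Hessian of f at 0 has rank 0. Corank 2; j^3 = -q^2*(p + 2*q) has shape L^2 M (L != M), so D-series; mu = 8 gives D_8.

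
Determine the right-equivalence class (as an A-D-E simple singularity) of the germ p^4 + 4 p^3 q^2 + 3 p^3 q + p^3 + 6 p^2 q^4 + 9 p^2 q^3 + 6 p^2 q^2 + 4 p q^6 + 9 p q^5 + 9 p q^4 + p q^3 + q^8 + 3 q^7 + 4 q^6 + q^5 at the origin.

The Hessian of f at 0 is [[0, 0], [0, 0]] with rank 0, so corank 2. A Groebner basis of the Jacobian ideal J(f) in C{p,q} is {3*p^2/2 + q^4 + q^3/2, p^3, p^2*q - p^2/2 - q^3/6, -p^2/2 + p*q^2 - q^3/6}; counting standard monomials gives mu = 7. Corank 2; j^3 = p^3 is a perfect cube, so E-series; the 4-jet and mu = 7 give E_7.

E_{7}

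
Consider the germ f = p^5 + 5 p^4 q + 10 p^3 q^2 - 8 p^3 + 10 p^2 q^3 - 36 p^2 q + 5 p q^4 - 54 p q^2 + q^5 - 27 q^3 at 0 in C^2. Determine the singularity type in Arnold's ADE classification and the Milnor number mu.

The Hessian of f at 0 has rank 0. Corank 2; j^3 = -(2*p + 3*q)^3 is a perfect cube, so E-series; the 5-jet and mu = 8 give E_8.

Type E_8, Milnor number mu = 8.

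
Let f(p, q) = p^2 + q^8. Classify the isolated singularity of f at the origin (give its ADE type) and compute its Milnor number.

Type A_{7}, Milnor number mu = 7.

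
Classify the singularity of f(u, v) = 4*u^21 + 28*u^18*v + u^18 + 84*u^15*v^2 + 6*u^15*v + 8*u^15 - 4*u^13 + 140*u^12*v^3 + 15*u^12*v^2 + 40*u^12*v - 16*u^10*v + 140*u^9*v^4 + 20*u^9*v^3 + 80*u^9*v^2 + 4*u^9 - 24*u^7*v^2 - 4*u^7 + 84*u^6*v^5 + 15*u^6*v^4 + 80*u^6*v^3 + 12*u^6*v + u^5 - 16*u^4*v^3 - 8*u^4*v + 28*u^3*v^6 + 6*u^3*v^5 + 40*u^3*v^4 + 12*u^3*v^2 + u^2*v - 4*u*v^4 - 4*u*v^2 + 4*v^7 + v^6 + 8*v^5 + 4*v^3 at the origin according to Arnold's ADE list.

D_7

The Hessian of f at 0 is [[0, 0], [0, 0]] with rank 0, so corank 2. A Groebner basis of the Jacobian ideal J(f) in C{u,v} is {-u*v/18 + v^4 + v^2/9, u^3 + 36*u^2 - 144*u*v - 8*v^3 + 144*v^2, u^2*v + 12*u^2 - 48*u*v - 4*v^3 + 48*v^2, 3*u^2 + u*v^2 - 12*u*v - 2*v^3 + 12*v^2}; counting standard monomials gives mu = 7. Corank 2; j^3 = v*(u - 2*v)^2 has shape L^2 M (L != M), so D-series; mu = 7 gives D_7.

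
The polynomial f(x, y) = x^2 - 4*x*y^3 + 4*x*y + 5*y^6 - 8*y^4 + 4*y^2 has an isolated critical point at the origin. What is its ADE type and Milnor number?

The Hessian of f at 0 has rank 1. Corank 1: A-series; mu = 5 gives A_5.

Type A_5, Milnor number mu = 5.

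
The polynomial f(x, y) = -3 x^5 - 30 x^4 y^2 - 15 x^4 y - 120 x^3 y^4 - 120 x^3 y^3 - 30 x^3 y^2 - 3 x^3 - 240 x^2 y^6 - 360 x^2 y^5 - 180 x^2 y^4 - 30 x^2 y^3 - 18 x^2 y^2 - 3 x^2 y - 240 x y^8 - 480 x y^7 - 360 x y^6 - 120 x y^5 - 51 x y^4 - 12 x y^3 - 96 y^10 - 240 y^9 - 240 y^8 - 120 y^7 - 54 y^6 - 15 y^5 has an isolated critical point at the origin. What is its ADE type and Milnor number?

Type D_6, Milnor number mu = 6.

The Hessian of f at 0 has rank 0. Corank 2; j^3 = -3*x^2*(x + y) has shape L^2 M (L != M), so D-series; mu = 6 gives D_6.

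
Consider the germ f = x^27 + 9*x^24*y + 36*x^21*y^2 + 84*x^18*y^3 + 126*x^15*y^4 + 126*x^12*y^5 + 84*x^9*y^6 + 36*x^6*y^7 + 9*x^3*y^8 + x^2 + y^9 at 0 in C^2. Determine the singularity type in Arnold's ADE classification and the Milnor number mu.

Type A_8, Milnor number mu = 8.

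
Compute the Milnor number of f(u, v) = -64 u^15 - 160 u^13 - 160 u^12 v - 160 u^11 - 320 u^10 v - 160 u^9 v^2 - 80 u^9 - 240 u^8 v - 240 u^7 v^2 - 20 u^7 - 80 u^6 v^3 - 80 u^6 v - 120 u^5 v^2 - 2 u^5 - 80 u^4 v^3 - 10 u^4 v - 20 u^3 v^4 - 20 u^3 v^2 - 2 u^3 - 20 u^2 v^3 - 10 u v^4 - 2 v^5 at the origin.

8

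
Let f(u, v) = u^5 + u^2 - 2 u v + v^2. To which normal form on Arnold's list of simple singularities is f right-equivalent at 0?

The Hessian of f at 0 has rank 1. Corank 1: A-series; mu = 4 gives A_4.

A_4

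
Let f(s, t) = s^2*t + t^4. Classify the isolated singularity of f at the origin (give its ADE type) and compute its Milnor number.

The Hessian of f at 0 has rank 0. Corank 2; j^3 = s^2*t has shape L^2 M (L != M), so D-series; mu = 5 gives D_5.

Type D_5, Milnor number mu = 5.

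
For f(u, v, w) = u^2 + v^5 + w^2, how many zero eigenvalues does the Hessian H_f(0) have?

1

The Hessian at 0 is [[2, 0, 0], [0, 0, 0], [0, 0, 2]] of rank 2; hence corank 1.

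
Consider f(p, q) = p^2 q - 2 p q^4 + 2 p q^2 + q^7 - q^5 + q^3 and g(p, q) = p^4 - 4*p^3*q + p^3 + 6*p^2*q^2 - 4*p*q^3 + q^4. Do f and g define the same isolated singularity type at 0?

No.

The Hessian of f at 0 has rank 0. Corank 2; j^3 = q*(p + q)^2 has shape L^2 M (L != M), so D-series; mu = 6 gives D_6. The Hessian of g at 0 has rank 0. Corank 2; j^3 = p^3 is a perfect cube, so E-series; the 4-jet and mu = 6 give E_6. f is D_6 but g is E_6, hence not right-equivalent.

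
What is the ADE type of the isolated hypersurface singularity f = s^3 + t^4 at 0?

The Hessian of f at 0 has rank 0. Corank 2; j^3 = s^3 is a perfect cube, so E-series; the 4-jet and mu = 6 give E_6.

E_6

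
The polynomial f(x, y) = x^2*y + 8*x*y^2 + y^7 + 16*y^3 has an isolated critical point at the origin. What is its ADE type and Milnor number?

The Hessian of f at 0 is [[0, 0], [0, 0]] with rank 0, so corank 2. A Groebner basis of the Jacobian ideal J(f) in C{x,y} is {x^2/7 + y^6 - 16*y^2/7, x^3 + 64*y^3, x*y + 4*y^2}; counting standard monomials gives mu = 8. Corank 2; j^3 = y*(x + 4*y)^2 has shape L^2 M (L != M), so D-series; mu = 8 gives D_8.

Type D_8, Milnor number mu = 8.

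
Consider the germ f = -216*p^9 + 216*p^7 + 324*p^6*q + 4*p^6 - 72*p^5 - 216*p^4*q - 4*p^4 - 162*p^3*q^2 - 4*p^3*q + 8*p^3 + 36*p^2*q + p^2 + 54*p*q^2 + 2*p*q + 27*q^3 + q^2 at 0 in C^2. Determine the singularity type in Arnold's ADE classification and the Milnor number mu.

The Hessian of f at 0 has rank 1. Corank 1: A-series; mu = 2 gives A_2.

Type A2, Milnor number mu = 2.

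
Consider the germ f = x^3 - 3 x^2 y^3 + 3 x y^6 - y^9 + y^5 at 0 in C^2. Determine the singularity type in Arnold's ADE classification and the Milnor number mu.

Type E_{8}, Milnor number mu = 8.

The Hessian of f at 0 has rank 0. Corank 2; j^3 = x^3 is a perfect cube, so E-series; the 5-jet and mu = 8 give E_8.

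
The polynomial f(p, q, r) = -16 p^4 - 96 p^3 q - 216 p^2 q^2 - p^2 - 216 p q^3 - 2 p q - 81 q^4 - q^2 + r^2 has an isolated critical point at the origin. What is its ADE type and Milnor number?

Type A_3, Milnor number mu = 3.

The Hessian of f at 0 has rank 2. Corank 1: A-series; mu = 3 gives A_3.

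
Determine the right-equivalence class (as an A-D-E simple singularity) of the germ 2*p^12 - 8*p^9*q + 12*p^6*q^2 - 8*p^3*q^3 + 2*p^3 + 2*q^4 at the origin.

E6

The Hessian of f at 0 has rank 0. Corank 2; j^3 = 2*p^3 is a perfect cube, so E-series; the 4-jet and mu = 6 give E_6.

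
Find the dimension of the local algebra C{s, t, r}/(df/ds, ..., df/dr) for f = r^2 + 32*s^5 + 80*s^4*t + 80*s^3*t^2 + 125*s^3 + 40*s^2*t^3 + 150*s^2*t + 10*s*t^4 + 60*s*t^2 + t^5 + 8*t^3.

8

The Hessian of f at 0 has rank 1. Corank 2; j^3 = (5*s + 2*t)^3 is a perfect cube, so E-series; the 5-jet and mu = 8 give E_8.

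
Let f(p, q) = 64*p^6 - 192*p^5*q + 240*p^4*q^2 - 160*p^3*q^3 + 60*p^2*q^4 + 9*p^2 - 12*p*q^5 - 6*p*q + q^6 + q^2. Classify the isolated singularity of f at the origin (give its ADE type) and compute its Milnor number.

The Hessian of f at 0 is [[18, -6], [-6, 2]] with rank 1, so corank 1. A Groebner basis of the Jacobian ideal J(f) in C{p,q} is {q^5, p - q/3}; counting standard monomials gives mu = 5. Corank 1: A-series; mu = 5 gives A_5.

Type A_5, Milnor number mu = 5.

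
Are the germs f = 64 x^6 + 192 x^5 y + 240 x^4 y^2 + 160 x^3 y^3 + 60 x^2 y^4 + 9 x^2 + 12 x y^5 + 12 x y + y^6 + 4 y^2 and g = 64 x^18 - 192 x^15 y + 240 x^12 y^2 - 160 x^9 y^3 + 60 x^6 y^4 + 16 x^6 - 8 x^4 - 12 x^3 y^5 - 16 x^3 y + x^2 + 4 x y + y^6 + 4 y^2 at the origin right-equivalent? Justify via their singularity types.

The Hessian of f at 0 has rank 1. Corank 1: A-series; mu = 5 gives A_5. The Hessian of g at 0 has rank 1. Corank 1: A-series; mu = 5 gives A_5. Both have type A_5, hence right-equivalent.

Yes.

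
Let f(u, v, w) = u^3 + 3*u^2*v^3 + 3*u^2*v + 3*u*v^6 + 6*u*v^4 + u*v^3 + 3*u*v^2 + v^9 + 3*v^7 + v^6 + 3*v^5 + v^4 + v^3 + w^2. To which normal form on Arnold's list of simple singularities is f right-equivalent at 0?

E7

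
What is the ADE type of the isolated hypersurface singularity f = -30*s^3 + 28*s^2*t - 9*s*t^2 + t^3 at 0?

D_{4}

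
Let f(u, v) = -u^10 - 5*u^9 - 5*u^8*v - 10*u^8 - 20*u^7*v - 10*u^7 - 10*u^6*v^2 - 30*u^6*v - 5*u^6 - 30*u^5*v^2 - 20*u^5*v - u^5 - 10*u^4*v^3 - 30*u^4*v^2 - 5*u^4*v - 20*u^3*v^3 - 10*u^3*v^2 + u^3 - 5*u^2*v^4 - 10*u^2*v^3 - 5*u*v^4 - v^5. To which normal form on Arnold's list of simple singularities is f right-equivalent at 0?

The Hessian of f at 0 is [[0, 0], [0, 0]] with rank 0, so corank 2. A Groebner basis of the Jacobian ideal J(f) in C{u,v} is {v^5, u*v^3 + v^4/4, u^2}; counting standard monomials gives mu = 8. Corank 2; j^3 = u^3 is a perfect cube, so E-series; the 5-jet and mu = 8 give E_8.

E_{8}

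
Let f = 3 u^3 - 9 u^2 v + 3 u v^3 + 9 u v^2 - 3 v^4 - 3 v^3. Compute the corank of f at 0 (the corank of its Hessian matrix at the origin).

2

Hessian at 0 has rank 0.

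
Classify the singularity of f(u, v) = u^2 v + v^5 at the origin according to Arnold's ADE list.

The Hessian of f at 0 has rank 0. Corank 2; j^3 = u^2*v has shape L^2 M (L != M), so D-series; mu = 6 gives D_6.

D6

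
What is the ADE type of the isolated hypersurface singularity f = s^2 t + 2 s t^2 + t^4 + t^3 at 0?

D_5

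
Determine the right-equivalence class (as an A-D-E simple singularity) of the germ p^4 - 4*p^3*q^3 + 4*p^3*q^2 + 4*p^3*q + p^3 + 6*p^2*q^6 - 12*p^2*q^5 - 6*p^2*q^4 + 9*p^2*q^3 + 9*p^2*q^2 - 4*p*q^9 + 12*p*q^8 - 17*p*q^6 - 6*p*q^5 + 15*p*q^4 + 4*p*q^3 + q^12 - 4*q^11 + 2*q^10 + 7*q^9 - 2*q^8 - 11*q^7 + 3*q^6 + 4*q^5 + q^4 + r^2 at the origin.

The Hessian of f at 0 is [[0, 0, 0], [0, 0, 0], [0, 0, 2]] with rank 1, so corank 2. A Groebner basis of the Jacobian ideal J(f) in C{p,q,r} is {p^3, p^2*q, p^2/2 + p*q^2, -3*p^2/2 + q^3, r}; counting standard monomials gives mu = 6. Corank 2; j^3 = p^3 is a perfect cube, so E-series; the 4-jet and mu = 6 give E_6.

E_{6}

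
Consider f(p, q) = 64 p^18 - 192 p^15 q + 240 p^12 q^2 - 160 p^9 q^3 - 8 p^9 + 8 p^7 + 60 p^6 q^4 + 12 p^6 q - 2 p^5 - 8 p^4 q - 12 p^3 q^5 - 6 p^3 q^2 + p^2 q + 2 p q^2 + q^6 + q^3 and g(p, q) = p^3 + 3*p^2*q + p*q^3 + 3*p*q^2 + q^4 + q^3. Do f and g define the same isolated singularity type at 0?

The Hessian of f at 0 has rank 0. Corank 2; j^3 = q*(p + q)^2 has shape L^2 M (L != M), so D-series; mu = 7 gives D_7. The Hessian of g at 0 has rank 0. Corank 2; j^3 = (p + q)^3 is a perfect cube, so E-series; the 4-jet and mu = 7 give E_7. f is D_7 but g is E_7, hence not right-equivalent.

No.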